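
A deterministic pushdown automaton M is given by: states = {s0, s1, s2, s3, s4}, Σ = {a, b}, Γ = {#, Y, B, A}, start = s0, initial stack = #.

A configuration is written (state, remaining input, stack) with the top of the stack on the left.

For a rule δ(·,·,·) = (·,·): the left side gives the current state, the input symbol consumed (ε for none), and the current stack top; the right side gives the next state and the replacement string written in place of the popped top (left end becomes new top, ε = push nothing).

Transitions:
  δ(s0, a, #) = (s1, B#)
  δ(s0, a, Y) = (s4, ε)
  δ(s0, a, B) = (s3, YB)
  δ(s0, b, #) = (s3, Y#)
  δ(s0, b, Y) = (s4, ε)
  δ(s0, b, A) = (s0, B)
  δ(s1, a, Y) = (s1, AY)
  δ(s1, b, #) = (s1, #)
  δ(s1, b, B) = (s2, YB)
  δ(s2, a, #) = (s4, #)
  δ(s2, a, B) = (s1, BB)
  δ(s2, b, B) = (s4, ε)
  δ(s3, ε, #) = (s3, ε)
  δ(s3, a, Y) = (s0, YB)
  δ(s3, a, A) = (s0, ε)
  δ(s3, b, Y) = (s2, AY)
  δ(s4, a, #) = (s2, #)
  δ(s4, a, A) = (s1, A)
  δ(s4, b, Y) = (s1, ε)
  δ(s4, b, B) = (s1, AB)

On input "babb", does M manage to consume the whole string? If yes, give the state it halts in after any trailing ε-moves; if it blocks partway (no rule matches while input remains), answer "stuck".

(s0, babb, #)
  read b, top #: go to s3, push Y# → (s3, abb, Y#)
  read a, top Y: go to s0, push YB → (s0, bb, YB#)
  read b, top Y: go to s4, push ε → (s4, b, B#)
  read b, top B: go to s1, push AB → (s1, ε, AB#)
All input consumed; M is in state s1.

s1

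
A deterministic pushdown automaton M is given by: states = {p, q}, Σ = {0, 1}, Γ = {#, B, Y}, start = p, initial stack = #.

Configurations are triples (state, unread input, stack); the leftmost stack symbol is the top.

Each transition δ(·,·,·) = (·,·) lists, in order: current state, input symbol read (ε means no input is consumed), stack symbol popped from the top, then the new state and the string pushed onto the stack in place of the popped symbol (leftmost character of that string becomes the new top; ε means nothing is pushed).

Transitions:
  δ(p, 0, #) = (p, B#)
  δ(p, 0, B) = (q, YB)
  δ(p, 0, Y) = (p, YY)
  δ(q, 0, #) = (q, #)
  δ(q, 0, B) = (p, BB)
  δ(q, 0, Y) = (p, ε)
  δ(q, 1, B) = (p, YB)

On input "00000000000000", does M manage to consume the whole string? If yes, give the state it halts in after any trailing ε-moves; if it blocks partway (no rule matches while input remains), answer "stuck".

q

(p, 00000000000000, #) ⊢ (p, 0000000000000, B#) ⊢ (q, 000000000000, YB#) ⊢ (p, 00000000000, B#) ⊢ (q, 0000000000, YB#) ⊢ (p, 000000000, B#) ⊢ (q, 00000000, YB#) ⊢ (p, 0000000, B#) ⊢ (q, 000000, YB#) ⊢ (p, 00000, B#) ⊢ (q, 0000, YB#) ⊢ (p, 000, B#) ⊢ (q, 00, YB#) ⊢ (p, 0, B#) ⊢ (q, ε, YB#)
All input consumed; M is in state q.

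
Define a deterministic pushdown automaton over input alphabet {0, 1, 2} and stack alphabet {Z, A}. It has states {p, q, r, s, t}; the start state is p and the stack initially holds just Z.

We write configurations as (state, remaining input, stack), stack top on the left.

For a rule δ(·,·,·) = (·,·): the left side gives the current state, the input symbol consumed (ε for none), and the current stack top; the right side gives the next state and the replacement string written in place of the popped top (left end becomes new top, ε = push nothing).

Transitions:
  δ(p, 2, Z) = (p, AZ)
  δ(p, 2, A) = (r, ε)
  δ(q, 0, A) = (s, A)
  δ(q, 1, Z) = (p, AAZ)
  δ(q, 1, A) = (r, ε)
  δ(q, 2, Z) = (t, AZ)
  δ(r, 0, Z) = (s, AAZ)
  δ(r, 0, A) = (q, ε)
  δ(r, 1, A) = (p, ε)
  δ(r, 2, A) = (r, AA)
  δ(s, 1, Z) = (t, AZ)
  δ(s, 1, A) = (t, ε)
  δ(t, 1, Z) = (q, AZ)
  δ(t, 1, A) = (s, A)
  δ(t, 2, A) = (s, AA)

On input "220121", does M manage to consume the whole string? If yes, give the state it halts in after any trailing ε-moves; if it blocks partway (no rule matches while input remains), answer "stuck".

(p, 220121, Z)
  read 2, top Z: go to p, push AZ → (p, 20121, AZ)
  read 2, top A: go to r, push ε → (r, 0121, Z)
  read 0, top Z: go to s, push AAZ → (s, 121, AAZ)
  read 1, top A: go to t, push ε → (t, 21, AZ)
  read 2, top A: go to s, push AA → (s, 1, AAZ)
  read 1, top A: go to t, push ε → (t, ε, AZ)
All input consumed; M is in state t.

t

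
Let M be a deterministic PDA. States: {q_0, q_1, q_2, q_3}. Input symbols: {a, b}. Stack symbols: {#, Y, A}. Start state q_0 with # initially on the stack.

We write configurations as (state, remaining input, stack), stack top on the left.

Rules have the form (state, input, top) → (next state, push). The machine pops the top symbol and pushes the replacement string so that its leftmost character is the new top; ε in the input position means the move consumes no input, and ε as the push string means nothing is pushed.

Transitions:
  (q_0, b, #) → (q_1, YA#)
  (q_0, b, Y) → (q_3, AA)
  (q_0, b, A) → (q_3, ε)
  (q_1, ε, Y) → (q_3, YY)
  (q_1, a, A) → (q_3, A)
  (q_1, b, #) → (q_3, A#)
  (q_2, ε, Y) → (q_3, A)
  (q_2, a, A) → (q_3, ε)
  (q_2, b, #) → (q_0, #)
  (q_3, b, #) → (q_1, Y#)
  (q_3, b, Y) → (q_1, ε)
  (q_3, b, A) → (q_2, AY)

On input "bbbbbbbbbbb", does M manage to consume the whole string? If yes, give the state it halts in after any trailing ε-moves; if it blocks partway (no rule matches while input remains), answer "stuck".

(q_0, bbbbbbbbbbb, #) ⊢ (q_1, bbbbbbbbbb, YA#) ⊢ (q_3, bbbbbbbbbb, YYA#) ⊢ (q_1, bbbbbbbbb, YA#) ⊢ (q_3, bbbbbbbbb, YYA#) ⊢ (q_1, bbbbbbbb, YA#) ⊢ (q_3, bbbbbbbb, YYA#) ⊢ (q_1, bbbbbbb, YA#) ⊢ (q_3, bbbbbbb, YYA#) ⊢ (q_1, bbbbbb, YA#) ⊢ (q_3, bbbbbb, YYA#) ⊢ (q_1, bbbbb, YA#) ⊢ (q_3, bbbbb, YYA#) ⊢ (q_1, bbbb, YA#) ⊢ (q_3, bbbb, YYA#) ⊢ (q_1, bbb, YA#) ⊢ (q_3, bbb, YYA#) ⊢ (q_1, bb, YA#) ⊢ (q_3, bb, YYA#) ⊢ (q_1, b, YA#) ⊢ (q_3, b, YYA#) ⊢ (q_1, ε, YA#) ⊢ (q_3, ε, YYA#)
All input consumed; M is in state q_3.

q_3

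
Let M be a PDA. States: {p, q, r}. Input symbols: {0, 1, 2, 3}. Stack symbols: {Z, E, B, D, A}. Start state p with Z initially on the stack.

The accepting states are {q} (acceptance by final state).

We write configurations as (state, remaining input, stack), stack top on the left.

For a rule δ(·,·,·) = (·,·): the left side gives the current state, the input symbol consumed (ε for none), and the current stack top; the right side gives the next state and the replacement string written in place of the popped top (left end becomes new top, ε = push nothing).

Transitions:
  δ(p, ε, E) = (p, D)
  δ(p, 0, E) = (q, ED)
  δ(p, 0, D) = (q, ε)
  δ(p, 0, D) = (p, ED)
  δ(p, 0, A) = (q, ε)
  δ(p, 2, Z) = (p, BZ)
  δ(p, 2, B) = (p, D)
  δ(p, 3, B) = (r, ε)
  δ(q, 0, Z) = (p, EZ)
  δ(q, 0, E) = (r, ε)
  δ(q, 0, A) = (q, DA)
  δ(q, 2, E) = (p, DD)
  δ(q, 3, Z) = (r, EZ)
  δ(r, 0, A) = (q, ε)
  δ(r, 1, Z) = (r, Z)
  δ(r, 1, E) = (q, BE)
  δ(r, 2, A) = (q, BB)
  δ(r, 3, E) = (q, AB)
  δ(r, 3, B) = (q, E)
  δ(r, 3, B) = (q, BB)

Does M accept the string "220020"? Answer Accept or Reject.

Accept

One accepting computation: (p, 220020, Z) ⊢ (p, 20020, BZ) ⊢ (p, 0020, DZ) ⊢ (p, 020, EDZ) ⊢ (q, 20, EDDZ) ⊢ (p, 0, DDDDZ) ⊢ (q, ε, DDDZ)
All input consumed and state q ∈ F.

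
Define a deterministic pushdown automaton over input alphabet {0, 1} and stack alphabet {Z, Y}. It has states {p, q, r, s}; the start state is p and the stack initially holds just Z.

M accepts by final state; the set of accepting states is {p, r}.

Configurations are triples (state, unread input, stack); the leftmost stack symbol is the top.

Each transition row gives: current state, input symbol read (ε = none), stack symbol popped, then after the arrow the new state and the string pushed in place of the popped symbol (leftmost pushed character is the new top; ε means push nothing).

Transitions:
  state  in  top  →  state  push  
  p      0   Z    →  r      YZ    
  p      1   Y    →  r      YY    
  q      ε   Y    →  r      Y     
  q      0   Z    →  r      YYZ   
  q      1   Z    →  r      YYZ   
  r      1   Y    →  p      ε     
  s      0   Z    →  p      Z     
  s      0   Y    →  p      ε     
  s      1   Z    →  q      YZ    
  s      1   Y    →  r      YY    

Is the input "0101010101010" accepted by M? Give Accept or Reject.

(p, 0101010101010, Z)
  read 0, top Z: go to r, push YZ → (r, 101010101010, YZ)
  read 1, top Y: go to p, push ε → (p, 01010101010, Z)
  read 0, top Z: go to r, push YZ → (r, 1010101010, YZ)
  read 1, top Y: go to p, push ε → (p, 010101010, Z)
  read 0, top Z: go to r, push YZ → (r, 10101010, YZ)
  read 1, top Y: go to p, push ε → (p, 0101010, Z)
  read 0, top Z: go to r, push YZ → (r, 101010, YZ)
  read 1, top Y: go to p, push ε → (p, 01010, Z)
  read 0, top Z: go to r, push YZ → (r, 1010, YZ)
  read 1, top Y: go to p, push ε → (p, 010, Z)
  read 0, top Z: go to r, push YZ → (r, 10, YZ)
  read 1, top Y: go to p, push ε → (p, 0, Z)
  read 0, top Z: go to r, push YZ → (r, ε, YZ)
All input consumed; state r ∈ F.

Accept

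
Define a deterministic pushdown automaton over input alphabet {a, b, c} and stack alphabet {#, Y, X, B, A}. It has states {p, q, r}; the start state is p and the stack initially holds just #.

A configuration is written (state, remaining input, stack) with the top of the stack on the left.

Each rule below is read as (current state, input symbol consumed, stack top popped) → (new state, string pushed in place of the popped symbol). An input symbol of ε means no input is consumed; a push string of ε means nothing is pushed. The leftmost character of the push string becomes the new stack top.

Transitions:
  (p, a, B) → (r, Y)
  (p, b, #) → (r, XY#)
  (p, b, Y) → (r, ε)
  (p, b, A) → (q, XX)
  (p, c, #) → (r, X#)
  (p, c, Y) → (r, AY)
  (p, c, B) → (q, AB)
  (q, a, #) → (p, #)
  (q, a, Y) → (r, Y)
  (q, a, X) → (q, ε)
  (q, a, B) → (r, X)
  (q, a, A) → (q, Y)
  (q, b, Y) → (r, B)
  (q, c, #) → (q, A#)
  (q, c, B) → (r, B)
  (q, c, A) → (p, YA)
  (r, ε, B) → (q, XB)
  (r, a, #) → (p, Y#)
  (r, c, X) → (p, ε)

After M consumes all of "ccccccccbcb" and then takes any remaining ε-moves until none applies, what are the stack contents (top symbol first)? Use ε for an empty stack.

(p, ccccccccbcb, #) ⊢ (r, cccccccbcb, X#) ⊢ (p, ccccccbcb, #) ⊢ (r, cccccbcb, X#) ⊢ (p, ccccbcb, #) ⊢ (r, cccbcb, X#) ⊢ (p, ccbcb, #) ⊢ (r, cbcb, X#) ⊢ (p, bcb, #) ⊢ (r, cb, XY#) ⊢ (p, b, Y#) ⊢ (r, ε, #)
All input consumed in state r with stack #.

#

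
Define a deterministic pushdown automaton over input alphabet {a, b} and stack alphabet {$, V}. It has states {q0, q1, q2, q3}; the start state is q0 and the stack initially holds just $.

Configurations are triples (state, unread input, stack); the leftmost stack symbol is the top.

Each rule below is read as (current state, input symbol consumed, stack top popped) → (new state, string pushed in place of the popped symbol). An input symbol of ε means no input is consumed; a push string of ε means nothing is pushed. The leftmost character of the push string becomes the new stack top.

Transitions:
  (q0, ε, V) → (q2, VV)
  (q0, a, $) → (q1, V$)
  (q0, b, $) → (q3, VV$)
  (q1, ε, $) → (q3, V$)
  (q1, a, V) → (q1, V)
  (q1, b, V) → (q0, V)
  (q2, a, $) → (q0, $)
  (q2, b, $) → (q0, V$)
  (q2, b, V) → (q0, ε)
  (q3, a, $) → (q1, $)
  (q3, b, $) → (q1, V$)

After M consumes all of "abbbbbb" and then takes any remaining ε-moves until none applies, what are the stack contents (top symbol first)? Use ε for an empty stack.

(q0, abbbbbb, $)
  read a, top $: go to q1, push V$ → (q1, bbbbbb, V$)
  read b, top V: go to q0, push V → (q0, bbbbb, V$)
  ε-move, top V: go to q2, push VV → (q2, bbbbb, VV$)
  read b, top V: go to q0, push ε → (q0, bbbb, V$)
  ε-move, top V: go to q2, push VV → (q2, bbbb, VV$)
  read b, top V: go to q0, push ε → (q0, bbb, V$)
  ε-move, top V: go to q2, push VV → (q2, bbb, VV$)
  read b, top V: go to q0, push ε → (q0, bb, V$)
  ε-move, top V: go to q2, push VV → (q2, bb, VV$)
  read b, top V: go to q0, push ε → (q0, b, V$)
  ε-move, top V: go to q2, push VV → (q2, b, VV$)
  read b, top V: go to q0, push ε → (q0, ε, V$)
  ε-move, top V: go to q2, push VV → (q2, ε, VV$)
All input consumed in state q2 with stack VV$.

VV$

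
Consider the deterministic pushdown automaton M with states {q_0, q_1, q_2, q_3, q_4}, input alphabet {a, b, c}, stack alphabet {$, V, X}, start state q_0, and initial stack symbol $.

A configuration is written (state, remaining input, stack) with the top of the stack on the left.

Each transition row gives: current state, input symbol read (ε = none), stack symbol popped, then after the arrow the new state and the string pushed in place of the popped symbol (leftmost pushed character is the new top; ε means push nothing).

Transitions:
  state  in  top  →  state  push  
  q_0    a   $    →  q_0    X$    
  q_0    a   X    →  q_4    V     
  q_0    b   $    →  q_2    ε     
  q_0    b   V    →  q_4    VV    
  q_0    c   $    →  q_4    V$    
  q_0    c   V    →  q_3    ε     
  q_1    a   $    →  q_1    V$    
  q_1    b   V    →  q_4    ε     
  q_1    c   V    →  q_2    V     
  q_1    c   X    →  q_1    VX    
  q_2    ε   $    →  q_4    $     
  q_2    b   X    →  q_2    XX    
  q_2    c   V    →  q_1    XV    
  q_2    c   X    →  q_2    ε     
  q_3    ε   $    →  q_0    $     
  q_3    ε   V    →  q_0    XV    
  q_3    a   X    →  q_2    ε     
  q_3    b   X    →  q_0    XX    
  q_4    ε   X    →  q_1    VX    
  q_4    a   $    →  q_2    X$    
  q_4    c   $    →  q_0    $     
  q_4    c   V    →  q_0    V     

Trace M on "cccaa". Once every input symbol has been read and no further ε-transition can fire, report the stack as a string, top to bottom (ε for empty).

(q_0, cccaa, $)
  read c, top $: go to q_4, push V$ → (q_4, ccaa, V$)
  read c, top V: go to q_0, push V → (q_0, caa, V$)
  read c, top V: go to q_3, push ε → (q_3, aa, $)
  ε-move, top $: go to q_0, push $ → (q_0, aa, $)
  read a, top $: go to q_0, push X$ → (q_0, a, X$)
  read a, top X: go to q_4, push V → (q_4, ε, V$)
All input consumed in state q_4 with stack V$.

V$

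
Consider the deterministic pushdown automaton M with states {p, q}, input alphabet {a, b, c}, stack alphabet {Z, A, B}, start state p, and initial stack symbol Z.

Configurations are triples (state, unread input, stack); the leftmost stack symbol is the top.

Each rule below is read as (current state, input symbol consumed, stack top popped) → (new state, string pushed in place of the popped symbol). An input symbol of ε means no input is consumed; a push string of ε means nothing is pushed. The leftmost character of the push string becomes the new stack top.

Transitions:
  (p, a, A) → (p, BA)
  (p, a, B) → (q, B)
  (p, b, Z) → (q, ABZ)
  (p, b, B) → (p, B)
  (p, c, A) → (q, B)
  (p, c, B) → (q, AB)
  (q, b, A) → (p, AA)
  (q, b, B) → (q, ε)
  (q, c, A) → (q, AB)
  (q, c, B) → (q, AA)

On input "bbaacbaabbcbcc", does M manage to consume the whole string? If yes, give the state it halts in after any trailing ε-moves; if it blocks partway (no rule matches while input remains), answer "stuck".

(p, bbaacbaabbcbcc, Z)
  read b, top Z: go to q, push ABZ → (q, baacbaabbcbcc, ABZ)
  read b, top A: go to p, push AA → (p, aacbaabbcbcc, AABZ)
  read a, top A: go to p, push BA → (p, acbaabbcbcc, BAABZ)
  read a, top B: go to q, push B → (q, cbaabbcbcc, BAABZ)
  read c, top B: go to q, push AA → (q, baabbcbcc, AAAABZ)
  read b, top A: go to p, push AA → (p, aabbcbcc, AAAAABZ)
  read a, top A: go to p, push BA → (p, abbcbcc, BAAAAABZ)
  read a, top B: go to q, push B → (q, bbcbcc, BAAAAABZ)
  read b, top B: go to q, push ε → (q, bcbcc, AAAAABZ)
  read b, top A: go to p, push AA → (p, cbcc, AAAAAABZ)
  read c, top A: go to q, push B → (q, bcc, BAAAAABZ)
  read b, top B: go to q, push ε → (q, cc, AAAAABZ)
  read c, top A: go to q, push AB → (q, c, ABAAAABZ)
  read c, top A: go to q, push AB → (q, ε, ABBAAAABZ)
All input consumed; M is in state q.

q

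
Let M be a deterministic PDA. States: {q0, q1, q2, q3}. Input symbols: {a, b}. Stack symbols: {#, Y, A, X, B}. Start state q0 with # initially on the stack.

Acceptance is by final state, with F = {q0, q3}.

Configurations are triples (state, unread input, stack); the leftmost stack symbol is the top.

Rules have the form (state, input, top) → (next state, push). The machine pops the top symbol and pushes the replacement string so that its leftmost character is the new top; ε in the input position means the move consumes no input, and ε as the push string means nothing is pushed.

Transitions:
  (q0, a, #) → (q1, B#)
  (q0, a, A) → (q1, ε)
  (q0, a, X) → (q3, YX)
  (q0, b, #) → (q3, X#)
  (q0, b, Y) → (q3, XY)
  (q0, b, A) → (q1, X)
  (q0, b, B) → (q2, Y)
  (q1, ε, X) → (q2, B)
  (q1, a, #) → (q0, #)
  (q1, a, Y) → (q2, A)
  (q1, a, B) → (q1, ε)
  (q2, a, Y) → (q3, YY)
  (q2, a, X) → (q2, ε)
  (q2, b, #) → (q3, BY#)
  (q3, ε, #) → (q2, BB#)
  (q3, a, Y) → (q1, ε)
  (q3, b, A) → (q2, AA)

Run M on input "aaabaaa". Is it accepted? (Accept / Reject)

(q0, aaabaaa, #) ⊢ (q1, aabaaa, B#) ⊢ (q1, abaaa, #) ⊢ (q0, baaa, #) ⊢ (q3, aaa, X#)
No transition applies at (q3, aaa, X#); input not fully consumed.

Reject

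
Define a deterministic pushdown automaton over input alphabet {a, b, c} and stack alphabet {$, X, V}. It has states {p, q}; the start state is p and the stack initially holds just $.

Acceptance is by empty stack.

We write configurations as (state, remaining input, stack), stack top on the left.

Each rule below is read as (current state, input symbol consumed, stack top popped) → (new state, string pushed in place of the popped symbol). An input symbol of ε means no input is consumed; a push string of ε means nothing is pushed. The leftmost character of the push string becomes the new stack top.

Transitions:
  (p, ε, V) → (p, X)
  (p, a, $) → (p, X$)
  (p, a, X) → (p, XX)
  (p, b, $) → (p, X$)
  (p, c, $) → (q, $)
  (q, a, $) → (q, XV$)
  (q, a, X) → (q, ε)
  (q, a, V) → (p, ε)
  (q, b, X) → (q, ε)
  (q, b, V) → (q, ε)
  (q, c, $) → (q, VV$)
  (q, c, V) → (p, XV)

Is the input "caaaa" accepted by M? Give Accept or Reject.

(p, caaaa, $) ⊢ (q, aaaa, $) ⊢ (q, aaa, XV$) ⊢ (q, aa, V$) ⊢ (p, a, $) ⊢ (p, ε, X$)
All input consumed; stack is X$, not empty, and no further ε-move applies.

Reject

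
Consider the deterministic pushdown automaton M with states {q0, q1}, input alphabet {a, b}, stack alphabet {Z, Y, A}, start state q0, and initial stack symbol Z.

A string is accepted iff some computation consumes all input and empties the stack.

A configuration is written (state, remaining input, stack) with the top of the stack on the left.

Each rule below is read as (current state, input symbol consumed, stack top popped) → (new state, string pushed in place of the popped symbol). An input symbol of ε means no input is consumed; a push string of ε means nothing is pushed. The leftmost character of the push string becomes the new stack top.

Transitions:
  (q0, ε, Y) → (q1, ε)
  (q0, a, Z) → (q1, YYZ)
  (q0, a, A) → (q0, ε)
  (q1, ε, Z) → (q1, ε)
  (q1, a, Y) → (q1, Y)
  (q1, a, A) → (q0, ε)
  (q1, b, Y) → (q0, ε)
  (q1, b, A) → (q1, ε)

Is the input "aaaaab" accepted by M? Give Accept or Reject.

Accept

(q0, aaaaab, Z)
  read a, top Z: go to q1, push YYZ → (q1, aaaab, YYZ)
  read a, top Y: go to q1, push Y → (q1, aaab, YYZ)
  read a, top Y: go to q1, push Y → (q1, aab, YYZ)
  read a, top Y: go to q1, push Y → (q1, ab, YYZ)
  read a, top Y: go to q1, push Y → (q1, b, YYZ)
  read b, top Y: go to q0, push ε → (q0, ε, YZ)
  ε-move, top Y: go to q1, push ε → (q1, ε, Z)
  ε-move, top Z: go to q1, push ε → (q1, ε, ε)
All input consumed and the stack is empty.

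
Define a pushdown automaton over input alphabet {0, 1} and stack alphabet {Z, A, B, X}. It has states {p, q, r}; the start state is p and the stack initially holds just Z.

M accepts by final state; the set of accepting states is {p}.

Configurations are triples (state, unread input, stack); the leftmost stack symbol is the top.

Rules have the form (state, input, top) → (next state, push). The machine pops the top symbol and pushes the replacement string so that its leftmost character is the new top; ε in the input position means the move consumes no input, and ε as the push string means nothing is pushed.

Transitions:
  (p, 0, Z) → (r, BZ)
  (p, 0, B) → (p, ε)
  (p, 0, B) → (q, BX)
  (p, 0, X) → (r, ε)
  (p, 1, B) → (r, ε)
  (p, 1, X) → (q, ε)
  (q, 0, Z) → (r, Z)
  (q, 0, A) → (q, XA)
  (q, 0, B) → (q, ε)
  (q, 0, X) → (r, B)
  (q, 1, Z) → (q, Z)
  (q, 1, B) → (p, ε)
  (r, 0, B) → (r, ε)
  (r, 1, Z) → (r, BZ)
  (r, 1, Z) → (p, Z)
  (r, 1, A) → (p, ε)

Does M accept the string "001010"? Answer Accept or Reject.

No computation consumes all input and reaches a final state.

Reject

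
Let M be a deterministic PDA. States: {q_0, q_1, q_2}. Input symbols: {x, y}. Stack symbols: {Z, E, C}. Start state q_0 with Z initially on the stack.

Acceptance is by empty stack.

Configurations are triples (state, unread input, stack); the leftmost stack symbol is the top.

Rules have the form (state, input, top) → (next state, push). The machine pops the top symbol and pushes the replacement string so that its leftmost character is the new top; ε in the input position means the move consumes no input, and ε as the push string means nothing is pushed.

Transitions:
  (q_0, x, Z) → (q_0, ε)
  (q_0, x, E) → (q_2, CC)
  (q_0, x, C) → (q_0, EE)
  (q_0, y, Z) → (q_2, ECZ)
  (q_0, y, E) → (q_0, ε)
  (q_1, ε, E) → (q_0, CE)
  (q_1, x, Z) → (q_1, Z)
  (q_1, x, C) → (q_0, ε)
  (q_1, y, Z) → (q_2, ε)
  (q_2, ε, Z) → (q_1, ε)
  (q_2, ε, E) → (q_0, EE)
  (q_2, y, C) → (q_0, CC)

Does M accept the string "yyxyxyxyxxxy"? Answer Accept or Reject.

Reject

(q_0, yyxyxyxyxxxy, Z) ⊢ (q_2, yxyxyxyxxxy, ECZ) ⊢ (q_0, yxyxyxyxxxy, EECZ) ⊢ (q_0, xyxyxyxxxy, ECZ) ⊢ (q_2, yxyxyxxxy, CCCZ) ⊢ (q_0, xyxyxxxy, CCCCZ) ⊢ (q_0, yxyxxxy, EECCCZ) ⊢ (q_0, xyxxxy, ECCCZ) ⊢ (q_2, yxxxy, CCCCCZ) ⊢ (q_0, xxxy, CCCCCCZ) ⊢ (q_0, xxy, EECCCCCZ) ⊢ (q_2, xy, CCECCCCCZ)
No transition applies at (q_2, xy, CCECCCCCZ); input not fully consumed.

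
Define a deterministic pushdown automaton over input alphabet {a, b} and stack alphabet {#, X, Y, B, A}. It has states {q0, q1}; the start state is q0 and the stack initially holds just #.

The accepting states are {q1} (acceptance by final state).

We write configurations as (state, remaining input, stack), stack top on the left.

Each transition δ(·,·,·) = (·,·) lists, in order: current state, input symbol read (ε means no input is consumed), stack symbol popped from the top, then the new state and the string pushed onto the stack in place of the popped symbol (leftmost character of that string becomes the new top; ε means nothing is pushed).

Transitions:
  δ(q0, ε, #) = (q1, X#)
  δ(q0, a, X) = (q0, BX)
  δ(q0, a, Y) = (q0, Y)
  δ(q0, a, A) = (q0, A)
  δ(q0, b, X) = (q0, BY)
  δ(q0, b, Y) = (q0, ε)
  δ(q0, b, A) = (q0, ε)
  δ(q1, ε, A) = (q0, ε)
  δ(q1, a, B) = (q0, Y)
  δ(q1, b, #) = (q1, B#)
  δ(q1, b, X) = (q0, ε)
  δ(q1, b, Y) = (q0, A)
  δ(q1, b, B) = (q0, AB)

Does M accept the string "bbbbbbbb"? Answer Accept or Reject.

(q0, bbbbbbbb, #) ⊢ (q1, bbbbbbbb, X#) ⊢ (q0, bbbbbbb, #) ⊢ (q1, bbbbbbb, X#) ⊢ (q0, bbbbbb, #) ⊢ (q1, bbbbbb, X#) ⊢ (q0, bbbbb, #) ⊢ (q1, bbbbb, X#) ⊢ (q0, bbbb, #) ⊢ (q1, bbbb, X#) ⊢ (q0, bbb, #) ⊢ (q1, bbb, X#) ⊢ (q0, bb, #) ⊢ (q1, bb, X#) ⊢ (q0, b, #) ⊢ (q1, b, X#) ⊢ (q0, ε, #) ⊢ (q1, ε, X#)
All input consumed; state q1 ∈ F.

Accept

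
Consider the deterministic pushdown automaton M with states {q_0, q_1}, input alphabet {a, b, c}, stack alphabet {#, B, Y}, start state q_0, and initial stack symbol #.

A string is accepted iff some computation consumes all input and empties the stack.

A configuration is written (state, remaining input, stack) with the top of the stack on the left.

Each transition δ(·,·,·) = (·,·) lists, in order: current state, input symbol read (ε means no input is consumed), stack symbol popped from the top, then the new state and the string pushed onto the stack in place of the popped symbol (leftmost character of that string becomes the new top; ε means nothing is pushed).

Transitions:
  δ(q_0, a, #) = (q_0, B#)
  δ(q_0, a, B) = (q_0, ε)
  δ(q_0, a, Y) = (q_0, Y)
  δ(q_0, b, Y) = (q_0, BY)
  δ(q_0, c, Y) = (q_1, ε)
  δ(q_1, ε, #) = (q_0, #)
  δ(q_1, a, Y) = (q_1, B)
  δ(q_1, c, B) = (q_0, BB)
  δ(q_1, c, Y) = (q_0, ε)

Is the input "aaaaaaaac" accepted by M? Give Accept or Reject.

Reject

(q_0, aaaaaaaac, #)
  read a, top #: go to q_0, push B# → (q_0, aaaaaaac, B#)
  read a, top B: go to q_0, push ε → (q_0, aaaaaac, #)
  read a, top #: go to q_0, push B# → (q_0, aaaaac, B#)
  read a, top B: go to q_0, push ε → (q_0, aaaac, #)
  read a, top #: go to q_0, push B# → (q_0, aaac, B#)
  read a, top B: go to q_0, push ε → (q_0, aac, #)
  read a, top #: go to q_0, push B# → (q_0, ac, B#)
  read a, top B: go to q_0, push ε → (q_0, c, #)
No transition applies at (q_0, c, #); input not fully consumed.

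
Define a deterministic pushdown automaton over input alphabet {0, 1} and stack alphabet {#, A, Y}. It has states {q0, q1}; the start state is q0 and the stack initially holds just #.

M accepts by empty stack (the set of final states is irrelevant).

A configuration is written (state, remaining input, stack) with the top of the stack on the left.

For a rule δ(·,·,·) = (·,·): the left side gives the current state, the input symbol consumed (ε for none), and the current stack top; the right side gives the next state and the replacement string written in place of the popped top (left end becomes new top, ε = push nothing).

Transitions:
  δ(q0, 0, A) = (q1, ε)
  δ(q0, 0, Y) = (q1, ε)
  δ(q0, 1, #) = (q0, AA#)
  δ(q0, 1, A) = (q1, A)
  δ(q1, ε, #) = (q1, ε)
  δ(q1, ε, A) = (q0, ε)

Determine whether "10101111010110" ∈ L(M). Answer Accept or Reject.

Accept

(q0, 10101111010110, #)
  read 1, top #: go to q0, push AA# → (q0, 0101111010110, AA#)
  read 0, top A: go to q1, push ε → (q1, 101111010110, A#)
  ε-move, top A: go to q0, push ε → (q0, 101111010110, #)
  read 1, top #: go to q0, push AA# → (q0, 01111010110, AA#)
  read 0, top A: go to q1, push ε → (q1, 1111010110, A#)
  ε-move, top A: go to q0, push ε → (q0, 1111010110, #)
  read 1, top #: go to q0, push AA# → (q0, 111010110, AA#)
  read 1, top A: go to q1, push A → (q1, 11010110, AA#)
  ε-move, top A: go to q0, push ε → (q0, 11010110, A#)
  read 1, top A: go to q1, push A → (q1, 1010110, A#)
  ε-move, top A: go to q0, push ε → (q0, 1010110, #)
  read 1, top #: go to q0, push AA# → (q0, 010110, AA#)
  read 0, top A: go to q1, push ε → (q1, 10110, A#)
  ε-move, top A: go to q0, push ε → (q0, 10110, #)
  read 1, top #: go to q0, push AA# → (q0, 0110, AA#)
  read 0, top A: go to q1, push ε → (q1, 110, A#)
  ε-move, top A: go to q0, push ε → (q0, 110, #)
  read 1, top #: go to q0, push AA# → (q0, 10, AA#)
  read 1, top A: go to q1, push A → (q1, 0, AA#)
  ε-move, top A: go to q0, push ε → (q0, 0, A#)
  read 0, top A: go to q1, push ε → (q1, ε, #)
  ε-move, top #: go to q1, push ε → (q1, ε, ε)
All input consumed and the stack is empty.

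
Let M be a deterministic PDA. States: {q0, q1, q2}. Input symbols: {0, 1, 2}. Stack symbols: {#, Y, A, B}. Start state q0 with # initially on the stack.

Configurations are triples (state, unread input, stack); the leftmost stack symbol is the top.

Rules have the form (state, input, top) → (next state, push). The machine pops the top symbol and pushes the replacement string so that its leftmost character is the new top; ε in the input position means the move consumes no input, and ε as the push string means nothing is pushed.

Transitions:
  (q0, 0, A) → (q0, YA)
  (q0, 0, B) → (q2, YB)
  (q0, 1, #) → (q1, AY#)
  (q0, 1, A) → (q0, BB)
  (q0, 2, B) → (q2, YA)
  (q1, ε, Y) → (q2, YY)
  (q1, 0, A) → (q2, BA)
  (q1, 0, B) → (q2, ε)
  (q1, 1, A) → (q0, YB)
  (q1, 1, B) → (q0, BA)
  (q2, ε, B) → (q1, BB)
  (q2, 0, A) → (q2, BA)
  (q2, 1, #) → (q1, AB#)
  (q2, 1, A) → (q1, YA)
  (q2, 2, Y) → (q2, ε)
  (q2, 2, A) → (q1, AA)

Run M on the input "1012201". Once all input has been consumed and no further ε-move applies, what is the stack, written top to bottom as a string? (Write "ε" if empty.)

(q0, 1012201, #)
  read 1, top #: go to q1, push AY# → (q1, 012201, AY#)
  read 0, top A: go to q2, push BA → (q2, 12201, BAY#)
  ε-move, top B: go to q1, push BB → (q1, 12201, BBAY#)
  read 1, top B: go to q0, push BA → (q0, 2201, BABAY#)
  read 2, top B: go to q2, push YA → (q2, 201, YAABAY#)
  read 2, top Y: go to q2, push ε → (q2, 01, AABAY#)
  read 0, top A: go to q2, push BA → (q2, 1, BAABAY#)
  ε-move, top B: go to q1, push BB → (q1, 1, BBAABAY#)
  read 1, top B: go to q0, push BA → (q0, ε, BABAABAY#)
All input consumed in state q0 with stack BABAABAY#.

BABAABAY#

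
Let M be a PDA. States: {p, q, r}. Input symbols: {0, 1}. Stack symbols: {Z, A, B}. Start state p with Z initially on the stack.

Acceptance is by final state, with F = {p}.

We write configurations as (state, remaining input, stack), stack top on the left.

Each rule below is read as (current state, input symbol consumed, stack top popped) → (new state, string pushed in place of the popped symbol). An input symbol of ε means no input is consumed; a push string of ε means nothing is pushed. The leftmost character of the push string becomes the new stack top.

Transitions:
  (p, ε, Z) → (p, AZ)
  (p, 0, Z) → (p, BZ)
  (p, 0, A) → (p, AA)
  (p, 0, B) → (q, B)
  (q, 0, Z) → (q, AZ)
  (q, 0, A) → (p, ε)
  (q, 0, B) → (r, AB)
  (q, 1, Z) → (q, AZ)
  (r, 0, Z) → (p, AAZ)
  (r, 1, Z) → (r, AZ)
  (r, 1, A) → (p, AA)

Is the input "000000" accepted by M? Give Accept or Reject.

One accepting computation: (p, 000000, Z) ⊢ (p, 000000, AZ) ⊢ (p, 00000, AAZ) ⊢ (p, 0000, AAAZ) ⊢ (p, 000, AAAAZ) ⊢ (p, 00, AAAAAZ) ⊢ (p, 0, AAAAAAZ) ⊢ (p, ε, AAAAAAAZ)
All input consumed and state p ∈ F.

Accept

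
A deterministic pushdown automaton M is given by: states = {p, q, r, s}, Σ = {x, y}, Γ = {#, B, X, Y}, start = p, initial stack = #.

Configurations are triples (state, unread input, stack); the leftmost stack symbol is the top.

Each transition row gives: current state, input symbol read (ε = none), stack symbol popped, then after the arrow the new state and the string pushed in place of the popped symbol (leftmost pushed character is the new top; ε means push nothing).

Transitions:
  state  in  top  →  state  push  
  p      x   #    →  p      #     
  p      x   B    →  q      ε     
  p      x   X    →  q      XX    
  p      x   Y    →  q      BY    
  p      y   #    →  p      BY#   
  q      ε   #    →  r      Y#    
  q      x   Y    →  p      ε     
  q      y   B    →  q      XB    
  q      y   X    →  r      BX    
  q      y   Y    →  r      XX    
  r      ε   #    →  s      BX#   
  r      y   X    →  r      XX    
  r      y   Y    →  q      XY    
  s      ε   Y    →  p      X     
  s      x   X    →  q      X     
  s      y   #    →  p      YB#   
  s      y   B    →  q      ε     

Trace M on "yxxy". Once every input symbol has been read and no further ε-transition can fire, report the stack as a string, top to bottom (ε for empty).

BY#

(p, yxxy, #) ⊢ (p, xxy, BY#) ⊢ (q, xy, Y#) ⊢ (p, y, #) ⊢ (p, ε, BY#)
All input consumed in state p with stack BY#.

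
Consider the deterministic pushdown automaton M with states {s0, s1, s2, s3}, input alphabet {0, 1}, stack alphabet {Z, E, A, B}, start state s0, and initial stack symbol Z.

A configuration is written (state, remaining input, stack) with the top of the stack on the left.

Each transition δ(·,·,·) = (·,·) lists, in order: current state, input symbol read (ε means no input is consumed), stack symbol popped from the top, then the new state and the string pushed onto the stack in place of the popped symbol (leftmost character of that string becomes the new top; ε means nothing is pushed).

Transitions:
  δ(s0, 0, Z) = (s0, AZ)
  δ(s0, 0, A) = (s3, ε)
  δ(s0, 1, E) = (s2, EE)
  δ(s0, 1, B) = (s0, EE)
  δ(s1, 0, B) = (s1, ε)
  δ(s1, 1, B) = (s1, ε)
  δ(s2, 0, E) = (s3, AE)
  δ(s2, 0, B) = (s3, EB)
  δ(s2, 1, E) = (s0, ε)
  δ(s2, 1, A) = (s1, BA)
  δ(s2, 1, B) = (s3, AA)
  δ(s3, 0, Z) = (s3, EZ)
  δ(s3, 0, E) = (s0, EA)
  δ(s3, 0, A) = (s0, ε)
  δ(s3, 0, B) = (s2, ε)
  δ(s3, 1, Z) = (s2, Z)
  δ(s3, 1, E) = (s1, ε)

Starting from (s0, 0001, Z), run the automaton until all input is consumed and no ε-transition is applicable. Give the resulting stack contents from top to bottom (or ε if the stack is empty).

Z

(s0, 0001, Z)
  read 0, top Z: go to s0, push AZ → (s0, 001, AZ)
  read 0, top A: go to s3, push ε → (s3, 01, Z)
  read 0, top Z: go to s3, push EZ → (s3, 1, EZ)
  read 1, top E: go to s1, push ε → (s1, ε, Z)
All input consumed in state s1 with stack Z.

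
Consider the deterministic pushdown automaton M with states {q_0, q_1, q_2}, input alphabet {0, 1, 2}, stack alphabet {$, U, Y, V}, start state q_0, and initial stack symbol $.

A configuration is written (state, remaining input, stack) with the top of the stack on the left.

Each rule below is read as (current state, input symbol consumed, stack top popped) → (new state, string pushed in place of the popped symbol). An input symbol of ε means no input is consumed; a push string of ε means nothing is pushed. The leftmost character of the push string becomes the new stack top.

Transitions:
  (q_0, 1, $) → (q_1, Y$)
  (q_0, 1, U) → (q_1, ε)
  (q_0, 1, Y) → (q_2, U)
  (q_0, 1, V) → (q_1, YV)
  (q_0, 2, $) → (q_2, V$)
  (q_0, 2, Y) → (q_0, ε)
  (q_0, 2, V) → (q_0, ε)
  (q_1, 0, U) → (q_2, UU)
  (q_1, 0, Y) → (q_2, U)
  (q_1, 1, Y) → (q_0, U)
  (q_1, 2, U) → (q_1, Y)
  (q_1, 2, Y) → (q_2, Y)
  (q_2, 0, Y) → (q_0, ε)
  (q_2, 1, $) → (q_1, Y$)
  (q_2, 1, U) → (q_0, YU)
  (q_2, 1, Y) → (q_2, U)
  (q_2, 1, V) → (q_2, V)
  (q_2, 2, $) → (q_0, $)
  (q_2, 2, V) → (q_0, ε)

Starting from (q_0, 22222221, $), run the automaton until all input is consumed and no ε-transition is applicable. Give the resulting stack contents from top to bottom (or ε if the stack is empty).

(q_0, 22222221, $) ⊢ (q_2, 2222221, V$) ⊢ (q_0, 222221, $) ⊢ (q_2, 22221, V$) ⊢ (q_0, 2221, $) ⊢ (q_2, 221, V$) ⊢ (q_0, 21, $) ⊢ (q_2, 1, V$) ⊢ (q_2, ε, V$)
All input consumed in state q_2 with stack V$.

V$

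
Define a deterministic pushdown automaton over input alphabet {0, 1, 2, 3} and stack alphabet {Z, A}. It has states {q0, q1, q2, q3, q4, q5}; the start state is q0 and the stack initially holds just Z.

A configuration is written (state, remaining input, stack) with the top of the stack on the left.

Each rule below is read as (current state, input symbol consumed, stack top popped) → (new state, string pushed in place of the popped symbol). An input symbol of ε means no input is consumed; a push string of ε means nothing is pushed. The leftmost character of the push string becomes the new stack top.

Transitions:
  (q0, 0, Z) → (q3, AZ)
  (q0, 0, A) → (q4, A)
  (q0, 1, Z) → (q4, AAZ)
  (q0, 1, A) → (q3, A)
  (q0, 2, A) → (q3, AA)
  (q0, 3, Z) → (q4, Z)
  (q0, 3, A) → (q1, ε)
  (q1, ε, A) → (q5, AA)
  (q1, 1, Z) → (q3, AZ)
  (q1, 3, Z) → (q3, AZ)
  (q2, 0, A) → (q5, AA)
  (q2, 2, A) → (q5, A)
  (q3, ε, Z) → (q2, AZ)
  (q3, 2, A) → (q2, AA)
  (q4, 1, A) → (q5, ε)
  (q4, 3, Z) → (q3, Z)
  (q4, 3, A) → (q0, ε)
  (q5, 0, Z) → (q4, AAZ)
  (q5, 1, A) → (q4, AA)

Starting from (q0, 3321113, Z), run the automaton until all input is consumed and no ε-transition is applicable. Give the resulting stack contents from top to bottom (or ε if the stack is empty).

(q0, 3321113, Z)
  read 3, top Z: go to q4, push Z → (q4, 321113, Z)
  read 3, top Z: go to q3, push Z → (q3, 21113, Z)
  ε-move, top Z: go to q2, push AZ → (q2, 21113, AZ)
  read 2, top A: go to q5, push A → (q5, 1113, AZ)
  read 1, top A: go to q4, push AA → (q4, 113, AAZ)
  read 1, top A: go to q5, push ε → (q5, 13, AZ)
  read 1, top A: go to q4, push AA → (q4, 3, AAZ)
  read 3, top A: go to q0, push ε → (q0, ε, AZ)
All input consumed in state q0 with stack AZ.

AZ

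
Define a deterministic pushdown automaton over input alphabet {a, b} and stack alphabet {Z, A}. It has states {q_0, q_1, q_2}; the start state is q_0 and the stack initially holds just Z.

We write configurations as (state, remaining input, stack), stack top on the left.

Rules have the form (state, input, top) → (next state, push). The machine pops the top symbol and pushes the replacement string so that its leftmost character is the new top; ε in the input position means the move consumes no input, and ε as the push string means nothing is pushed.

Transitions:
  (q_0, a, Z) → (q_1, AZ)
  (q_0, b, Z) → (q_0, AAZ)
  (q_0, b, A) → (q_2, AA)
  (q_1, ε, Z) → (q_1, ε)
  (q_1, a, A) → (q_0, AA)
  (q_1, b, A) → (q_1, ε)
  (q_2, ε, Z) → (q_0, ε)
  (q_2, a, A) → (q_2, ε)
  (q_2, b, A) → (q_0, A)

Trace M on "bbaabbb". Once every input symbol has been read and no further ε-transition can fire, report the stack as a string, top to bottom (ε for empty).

(q_0, bbaabbb, Z)
  read b, top Z: go to q_0, push AAZ → (q_0, baabbb, AAZ)
  read b, top A: go to q_2, push AA → (q_2, aabbb, AAAZ)
  read a, top A: go to q_2, push ε → (q_2, abbb, AAZ)
  read a, top A: go to q_2, push ε → (q_2, bbb, AZ)
  read b, top A: go to q_0, push A → (q_0, bb, AZ)
  read b, top A: go to q_2, push AA → (q_2, b, AAZ)
  read b, top A: go to q_0, push A → (q_0, ε, AAZ)
All input consumed in state q_0 with stack AAZ.

AAZ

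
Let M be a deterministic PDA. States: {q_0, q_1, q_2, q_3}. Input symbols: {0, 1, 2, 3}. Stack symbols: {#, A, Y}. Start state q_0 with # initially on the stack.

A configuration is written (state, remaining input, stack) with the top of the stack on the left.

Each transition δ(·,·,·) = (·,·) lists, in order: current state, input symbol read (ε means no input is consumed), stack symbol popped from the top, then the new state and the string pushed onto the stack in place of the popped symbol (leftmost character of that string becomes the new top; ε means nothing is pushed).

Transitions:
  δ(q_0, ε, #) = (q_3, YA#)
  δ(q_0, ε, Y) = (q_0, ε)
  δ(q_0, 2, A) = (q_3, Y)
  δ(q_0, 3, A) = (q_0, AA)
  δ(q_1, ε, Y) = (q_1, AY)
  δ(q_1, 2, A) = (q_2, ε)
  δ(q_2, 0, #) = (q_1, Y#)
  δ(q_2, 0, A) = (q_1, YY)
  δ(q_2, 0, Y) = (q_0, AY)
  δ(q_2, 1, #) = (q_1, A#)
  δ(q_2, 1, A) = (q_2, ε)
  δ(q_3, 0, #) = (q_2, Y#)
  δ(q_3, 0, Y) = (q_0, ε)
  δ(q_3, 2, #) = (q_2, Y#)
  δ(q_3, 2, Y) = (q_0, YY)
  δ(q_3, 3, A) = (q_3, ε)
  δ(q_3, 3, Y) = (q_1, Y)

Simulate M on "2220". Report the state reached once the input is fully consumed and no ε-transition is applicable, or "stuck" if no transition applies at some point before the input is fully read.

(q_0, 2220, #)
  ε-move, top #: go to q_3, push YA# → (q_3, 2220, YA#)
  read 2, top Y: go to q_0, push YY → (q_0, 220, YYA#)
  ε-move, top Y: go to q_0, push ε → (q_0, 220, YA#)
  ε-move, top Y: go to q_0, push ε → (q_0, 220, A#)
  read 2, top A: go to q_3, push Y → (q_3, 20, Y#)
  read 2, top Y: go to q_0, push YY → (q_0, 0, YY#)
  ε-move, top Y: go to q_0, push ε → (q_0, 0, Y#)
  ε-move, top Y: go to q_0, push ε → (q_0, 0, #)
  ε-move, top #: go to q_3, push YA# → (q_3, 0, YA#)
  read 0, top Y: go to q_0, push ε → (q_0, ε, A#)
All input consumed; M is in state q_0.

q_0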